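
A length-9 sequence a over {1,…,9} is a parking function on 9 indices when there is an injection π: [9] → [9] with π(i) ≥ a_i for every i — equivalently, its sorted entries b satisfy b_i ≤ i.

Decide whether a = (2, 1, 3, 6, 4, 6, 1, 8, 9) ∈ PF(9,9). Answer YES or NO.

YES

Rearranged: b = (1, 1, 2, 3, 4, 6, 6, 8, 9).
  b_1=1 ≤ 1
  b_2=1 ≤ 2
  b_3=2 ≤ 3
  b_4=3 ≤ 4
  b_5=4 ≤ 5
  b_6=6 ≤ 6
  b_7=6 ≤ 7
  b_8=8 ≤ 8
  b_9=9 ≤ 9
All bounds hold ⇒ YES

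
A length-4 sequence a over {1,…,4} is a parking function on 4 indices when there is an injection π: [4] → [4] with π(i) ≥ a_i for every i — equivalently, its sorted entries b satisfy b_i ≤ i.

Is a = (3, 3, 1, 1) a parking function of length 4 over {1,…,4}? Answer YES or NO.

YES

Order a: b = (1, 1, 3, 3).
  b_1=1 ≤ 1
  b_2=1 ≤ 2
  b_3=3 ≤ 3
  b_4=3 ≤ 4
All bounds hold ⇒ YES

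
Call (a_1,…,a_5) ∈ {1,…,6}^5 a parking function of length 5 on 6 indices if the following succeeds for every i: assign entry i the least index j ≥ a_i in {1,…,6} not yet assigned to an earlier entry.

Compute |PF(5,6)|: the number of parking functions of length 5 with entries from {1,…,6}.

Count = (6−5+1)·(6+1)^(5−1) = 2 · 2401 = 4802
One tuple (1,1,4,2,3) → sorted (1,1,2,3,4): b_i ≤ 1+i ∀i, a PF.

4802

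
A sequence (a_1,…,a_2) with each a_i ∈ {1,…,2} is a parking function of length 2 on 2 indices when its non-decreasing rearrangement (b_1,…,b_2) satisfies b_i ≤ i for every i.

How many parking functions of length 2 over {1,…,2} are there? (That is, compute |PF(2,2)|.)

3

|PF(2,2)| = (2+1−2)·(2+1)^{2−1} = 1 · 3 = 3 [KW]
E.g. (2,1) → sorted (1,2): b_i ≤ i ∀i, a PF.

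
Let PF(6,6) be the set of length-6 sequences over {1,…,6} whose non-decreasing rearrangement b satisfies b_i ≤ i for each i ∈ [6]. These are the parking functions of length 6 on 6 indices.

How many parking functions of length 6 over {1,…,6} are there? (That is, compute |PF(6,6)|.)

16807

Count = 1·7^5 = 1·16807 = 16807 (Konheim–Weiss)
Example (2,6,1,3,2,1) → sorted (1,1,2,2,3,6): b_i ≤ i ∀i, a PF.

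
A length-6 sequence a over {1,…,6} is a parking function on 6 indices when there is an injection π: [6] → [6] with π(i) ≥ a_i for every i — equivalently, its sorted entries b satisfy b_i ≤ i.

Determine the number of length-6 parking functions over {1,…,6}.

16807

|PF(6,6)| = (6+1−6)·(6+1)^{6−1} = 1·16807 = 16807 (Pollak)
One tuple (5,3,2,3,1,4) → sorted (1,2,3,3,4,5): b_i ≤ i ∀i, a PF.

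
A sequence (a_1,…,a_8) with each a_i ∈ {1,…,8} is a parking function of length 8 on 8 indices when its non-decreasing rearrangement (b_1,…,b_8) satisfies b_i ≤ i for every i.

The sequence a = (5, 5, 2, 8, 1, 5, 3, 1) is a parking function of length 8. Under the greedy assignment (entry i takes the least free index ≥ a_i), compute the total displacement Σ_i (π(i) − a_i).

6

Σπ(i) = 1+…+8 = 36; Σa = 5+5+2+8+1+5+3+1 = 30; disp = 36−30 = 6.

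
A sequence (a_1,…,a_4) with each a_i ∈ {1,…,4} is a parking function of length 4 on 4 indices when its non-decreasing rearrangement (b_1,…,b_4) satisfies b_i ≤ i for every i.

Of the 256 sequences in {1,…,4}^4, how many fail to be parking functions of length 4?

|PF(4,4)| = (5−4)·5^(4−1) = 1·125 = 125 (Pollak)
Example (2,3,4,4) → sorted (2,3,4,4): b_1=2>1, not a PF.
So 256 − 125 = 131 fail.

131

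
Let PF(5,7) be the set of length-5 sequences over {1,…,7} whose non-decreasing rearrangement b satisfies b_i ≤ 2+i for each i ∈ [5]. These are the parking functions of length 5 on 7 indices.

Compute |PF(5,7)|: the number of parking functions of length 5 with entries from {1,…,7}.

12288

|PF| = 3·8^4 = 3 · 4096 = 12288 (Konheim–Weiss)
Check (1,2,3,7,2) → sorted (1,2,2,3,7): b_i ≤ 2+i ∀i, a PF.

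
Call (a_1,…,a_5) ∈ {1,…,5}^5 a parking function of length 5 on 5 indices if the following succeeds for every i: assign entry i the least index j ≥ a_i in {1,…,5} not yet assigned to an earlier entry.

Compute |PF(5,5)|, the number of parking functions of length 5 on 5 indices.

1296

Count = 1·6^4 = 1×1296 = 1296
Example (2,2,2,2,1) → sorted (1,2,2,2,2): b_i ≤ i ∀i, a PF.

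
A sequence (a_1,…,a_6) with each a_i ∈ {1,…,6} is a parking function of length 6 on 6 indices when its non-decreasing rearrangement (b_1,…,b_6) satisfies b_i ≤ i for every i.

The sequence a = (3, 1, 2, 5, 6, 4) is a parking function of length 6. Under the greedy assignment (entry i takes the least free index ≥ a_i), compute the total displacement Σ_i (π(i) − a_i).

0

Σπ(i) = 1+…+6 = 21; Σa = 3+1+2+5+6+4 = 21; disp = 21−21 = 0.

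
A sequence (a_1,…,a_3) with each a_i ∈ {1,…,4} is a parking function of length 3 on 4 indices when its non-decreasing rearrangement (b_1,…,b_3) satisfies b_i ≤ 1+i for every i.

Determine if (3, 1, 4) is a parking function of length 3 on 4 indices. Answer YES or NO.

YES

Sorted: b = (1, 3, 4).
  b_1=1 ≤ 2
  b_2=3 ≤ 3
  b_3=4 ≤ 4
All bounds hold ⇒ YES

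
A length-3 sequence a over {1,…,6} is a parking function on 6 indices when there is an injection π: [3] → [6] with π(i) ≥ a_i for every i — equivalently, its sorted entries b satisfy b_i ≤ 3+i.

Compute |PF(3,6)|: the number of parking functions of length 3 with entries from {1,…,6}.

196

#PF = (7−3)·7^(3−1) = 4·49 = 196 (Konheim–Weiss)
One tuple (1,3,5) → sorted (1,3,5): b_i ≤ 3+i ∀i, a PF.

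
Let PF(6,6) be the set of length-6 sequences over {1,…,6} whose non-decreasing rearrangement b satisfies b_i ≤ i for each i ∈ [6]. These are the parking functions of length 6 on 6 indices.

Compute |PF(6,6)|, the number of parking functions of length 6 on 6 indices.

16807

#PF = 1·7^5 = 1 · 16807 = 16807 [KW]
Example (4,5,3,1,5,2) → sorted (1,2,3,4,5,5): b_i ≤ i ∀i, a PF.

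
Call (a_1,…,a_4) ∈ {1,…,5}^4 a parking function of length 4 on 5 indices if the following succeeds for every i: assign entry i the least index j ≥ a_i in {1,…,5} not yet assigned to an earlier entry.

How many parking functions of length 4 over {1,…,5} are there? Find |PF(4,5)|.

432

#PF = (6−4)·6^(4−1) = 2 · 216 = 432
Check (1,2,4,4) → sorted (1,2,4,4): b_i ≤ 1+i ∀i, a PF.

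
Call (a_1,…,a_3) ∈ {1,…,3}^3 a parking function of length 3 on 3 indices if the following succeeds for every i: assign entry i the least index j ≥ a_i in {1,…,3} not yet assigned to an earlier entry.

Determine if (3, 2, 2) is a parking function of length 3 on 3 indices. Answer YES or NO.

NO

Order a: b = (2, 2, 3).
  b_1=2 > 1
  fails at i=1 ⇒ NO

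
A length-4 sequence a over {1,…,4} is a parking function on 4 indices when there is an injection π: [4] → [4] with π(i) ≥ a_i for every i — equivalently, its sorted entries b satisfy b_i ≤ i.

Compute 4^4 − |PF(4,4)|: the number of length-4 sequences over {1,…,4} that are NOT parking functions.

Count = 1·5^3 = 1×125 = 125 [KW]
One tuple (4,2,2,3) → sorted (2,2,3,4): b_1=2>1, not a PF.
4^4 − 125 = 256 − 125 = 131

131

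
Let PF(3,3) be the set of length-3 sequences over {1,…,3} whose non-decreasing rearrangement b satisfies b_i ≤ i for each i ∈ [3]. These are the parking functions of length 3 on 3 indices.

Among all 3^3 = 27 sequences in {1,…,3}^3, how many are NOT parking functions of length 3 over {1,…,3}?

11

#PF = (4−3)·4^(3−1) = 1×16 = 16 (Pollak)
One tuple (3,3,3) → sorted (3,3,3): b_1=3>1, not a PF.
So 27 − 16 = 11 fail.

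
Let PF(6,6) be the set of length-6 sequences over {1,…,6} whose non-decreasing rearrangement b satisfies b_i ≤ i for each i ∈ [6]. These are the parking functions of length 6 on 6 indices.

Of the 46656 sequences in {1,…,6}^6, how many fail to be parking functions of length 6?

29849

|PF(6,6)| = (7−6)·7^(6−1) = 1×16807 = 16807 (Konheim–Weiss)
Check (4,4,4,2,3,6) → sorted (2,3,4,4,4,6): b_1=2>1, not a PF.
6^6 − 16807 = 46656 − 16807 = 29849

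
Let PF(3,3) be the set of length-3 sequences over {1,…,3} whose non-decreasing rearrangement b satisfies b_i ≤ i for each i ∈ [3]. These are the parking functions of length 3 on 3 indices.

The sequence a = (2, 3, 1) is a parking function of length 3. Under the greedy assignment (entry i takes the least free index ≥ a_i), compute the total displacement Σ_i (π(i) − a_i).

0

Σπ = 6 ({1..3} each once); Σa = 2+3+1 = 6; disp = 6−6 = 0.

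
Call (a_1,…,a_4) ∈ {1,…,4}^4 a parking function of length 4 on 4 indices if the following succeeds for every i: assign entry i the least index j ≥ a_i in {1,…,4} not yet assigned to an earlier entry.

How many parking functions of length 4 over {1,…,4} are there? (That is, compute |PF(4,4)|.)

#PF = 1·5^3 = 1×125 = 125
E.g. (1,2,3,2) → sorted (1,2,2,3): b_i ≤ i ∀i, a PF.

125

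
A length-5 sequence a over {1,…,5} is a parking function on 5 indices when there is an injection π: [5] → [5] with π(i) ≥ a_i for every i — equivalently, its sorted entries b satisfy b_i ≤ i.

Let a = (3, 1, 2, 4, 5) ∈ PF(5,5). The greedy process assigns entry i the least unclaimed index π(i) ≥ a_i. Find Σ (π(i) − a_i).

0

Σπ = 5·6/2 = 15 (π permutes [5]); Σa = 3+1+2+4+5 = 15; disp = 15−15 = 0.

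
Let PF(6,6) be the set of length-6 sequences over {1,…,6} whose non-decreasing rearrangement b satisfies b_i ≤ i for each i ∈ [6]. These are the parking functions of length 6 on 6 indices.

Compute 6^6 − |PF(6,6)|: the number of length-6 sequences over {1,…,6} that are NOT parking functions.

|PF(6,6)| = 1·7^5 = 1·16807 = 16807 (Pollak)
Check (4,5,6,3,3,6) → sorted (3,3,4,5,6,6): b_1=3>1, not a PF.
6^6 − 16807 = 46656 − 16807 = 29849

29849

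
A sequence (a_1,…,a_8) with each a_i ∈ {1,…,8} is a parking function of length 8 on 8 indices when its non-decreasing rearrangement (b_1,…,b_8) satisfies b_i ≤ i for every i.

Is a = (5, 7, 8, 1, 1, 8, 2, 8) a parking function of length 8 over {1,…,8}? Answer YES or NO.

Order a: b = (1, 1, 2, 5, 7, 8, 8, 8).
  b_1=1 ≤ 1
  b_2=1 ≤ 2
  b_3=2 ≤ 3
  b_4=5 > 4
  fails at i=4 ⇒ NO

NO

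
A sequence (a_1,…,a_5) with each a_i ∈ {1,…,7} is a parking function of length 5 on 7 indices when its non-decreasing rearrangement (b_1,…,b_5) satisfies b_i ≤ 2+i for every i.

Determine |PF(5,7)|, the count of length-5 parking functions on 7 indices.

|PF(5,7)| = (8−5)·8^(5−1) = 3·4096 = 12288
Check (5,3,6,2,1) → sorted (1,2,3,5,6): b_i ≤ 2+i ∀i, a PF.

12288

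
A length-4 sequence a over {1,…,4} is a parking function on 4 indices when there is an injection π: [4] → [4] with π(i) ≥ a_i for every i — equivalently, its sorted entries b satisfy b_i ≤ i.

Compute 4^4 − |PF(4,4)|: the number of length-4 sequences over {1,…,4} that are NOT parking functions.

131

#PF = (4+1−4)·(4+1)^{4−1} = 1×125 = 125
One tuple (4,4,4,3) → sorted (3,4,4,4): b_1=3>1, not a PF.
So 256 − 125 = 131 fail.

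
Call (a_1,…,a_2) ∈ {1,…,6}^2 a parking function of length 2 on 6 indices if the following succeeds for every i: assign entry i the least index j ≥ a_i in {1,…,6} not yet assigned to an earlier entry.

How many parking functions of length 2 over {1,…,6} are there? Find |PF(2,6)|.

35

Count = (7−2)·7^(2−1) = 5×7 = 35 (Pollak)
E.g. (5,3) → sorted (3,5): b_i ≤ 4+i ∀i, a PF.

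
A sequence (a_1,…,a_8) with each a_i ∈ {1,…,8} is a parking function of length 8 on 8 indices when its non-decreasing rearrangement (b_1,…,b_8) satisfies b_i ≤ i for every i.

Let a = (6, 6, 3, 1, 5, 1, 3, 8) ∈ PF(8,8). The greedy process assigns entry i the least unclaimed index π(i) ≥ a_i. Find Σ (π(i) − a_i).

Σπ(i) = 1+…+8 = 36; Σa = 6+6+3+1+5+1+3+8 = 33; disp = 36−33 = 3.

3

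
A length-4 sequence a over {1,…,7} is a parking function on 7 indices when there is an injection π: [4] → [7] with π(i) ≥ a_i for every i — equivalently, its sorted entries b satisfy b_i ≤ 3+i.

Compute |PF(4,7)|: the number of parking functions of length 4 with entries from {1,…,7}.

2048

#PF = (7−4+1)·(7+1)^(4−1) = 4 · 512 = 2048 [KW]
One tuple (6,7,3,2) → sorted (2,3,6,7): b_i ≤ 3+i ∀i, a PF.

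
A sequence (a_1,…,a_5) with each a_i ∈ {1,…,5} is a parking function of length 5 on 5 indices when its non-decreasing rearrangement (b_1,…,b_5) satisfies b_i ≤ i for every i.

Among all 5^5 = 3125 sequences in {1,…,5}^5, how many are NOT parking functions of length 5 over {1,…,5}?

1829

|PF| = 1·6^4 = 1 · 1296 = 1296 [KW]
One tuple (4,2,3,4,4) → sorted (2,3,4,4,4): b_1=2>1, not a PF.
Total 3125; non-PF = 3125−1296 = 1829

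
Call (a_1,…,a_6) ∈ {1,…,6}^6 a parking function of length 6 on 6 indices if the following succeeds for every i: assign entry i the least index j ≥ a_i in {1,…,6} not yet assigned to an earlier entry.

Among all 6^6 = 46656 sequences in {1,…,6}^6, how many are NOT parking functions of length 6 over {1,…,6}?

29849

|PF(6,6)| = (7−6)·7^(6−1) = 1×16807 = 16807 [KW]
One tuple (6,2,5,5,6,6) → sorted (2,5,5,6,6,6): b_1=2>1, not a PF.
6^6 − 16807 = 46656 − 16807 = 29849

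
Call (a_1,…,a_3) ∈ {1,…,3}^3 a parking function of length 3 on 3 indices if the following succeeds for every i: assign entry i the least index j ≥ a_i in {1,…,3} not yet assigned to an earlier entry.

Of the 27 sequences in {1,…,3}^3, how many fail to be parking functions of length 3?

#PF = (3−3+1)·(3+1)^(3−1) = 1×16 = 16
One tuple (3,2,2) → sorted (2,2,3): b_1=2>1, not a PF.
So 27 − 16 = 11 fail.

11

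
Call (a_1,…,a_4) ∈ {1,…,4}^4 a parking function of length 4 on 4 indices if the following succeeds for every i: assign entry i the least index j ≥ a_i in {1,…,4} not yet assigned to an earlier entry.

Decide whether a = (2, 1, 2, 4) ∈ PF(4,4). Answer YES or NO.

Rearranged: b = (1, 2, 2, 4).
  b_1=1 ≤ 1
  b_2=2 ≤ 2
  b_3=2 ≤ 3
  b_4=4 ≤ 4
All bounds hold ⇒ YES

YES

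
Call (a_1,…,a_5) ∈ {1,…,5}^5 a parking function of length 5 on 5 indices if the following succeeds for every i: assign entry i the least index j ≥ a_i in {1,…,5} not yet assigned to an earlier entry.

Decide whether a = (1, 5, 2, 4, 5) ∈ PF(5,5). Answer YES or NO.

Rearranged: b = (1, 2, 4, 5, 5).
  b_1=1 ≤ 1
  b_2=2 ≤ 2
  b_3=4 > 3
  fails at i=3 ⇒ NO

NO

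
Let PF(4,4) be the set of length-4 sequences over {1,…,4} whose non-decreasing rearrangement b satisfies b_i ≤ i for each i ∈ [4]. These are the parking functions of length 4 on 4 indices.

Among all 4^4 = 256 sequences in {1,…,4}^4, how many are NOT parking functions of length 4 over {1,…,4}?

131

#PF = (4+1−4)·(4+1)^{4−1} = 1 · 125 = 125 (Konheim–Weiss)
E.g. (3,4,3,1) → sorted (1,3,3,4): b_2=3>2, not a PF.
Total 256; non-PF = 256−125 = 131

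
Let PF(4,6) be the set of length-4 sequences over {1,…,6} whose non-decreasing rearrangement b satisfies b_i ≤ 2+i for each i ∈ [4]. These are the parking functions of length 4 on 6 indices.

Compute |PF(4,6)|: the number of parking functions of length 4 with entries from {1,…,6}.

|PF| = (6−4+1)·(6+1)^(4−1) = 3×343 = 1029 (Pollak)
E.g. (1,1,5,2) → sorted (1,1,2,5): b_i ≤ 2+i ∀i, a PF.

1029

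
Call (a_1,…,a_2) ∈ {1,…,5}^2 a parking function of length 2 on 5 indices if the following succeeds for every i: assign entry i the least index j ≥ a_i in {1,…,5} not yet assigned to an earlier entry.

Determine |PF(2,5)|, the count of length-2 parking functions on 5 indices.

24

|PF(2,5)| = (6−2)·6^(2−1) = 4 · 6 = 24 (Pollak)
E.g. (5,2) → sorted (2,5): b_i ≤ 3+i ∀i, a PF.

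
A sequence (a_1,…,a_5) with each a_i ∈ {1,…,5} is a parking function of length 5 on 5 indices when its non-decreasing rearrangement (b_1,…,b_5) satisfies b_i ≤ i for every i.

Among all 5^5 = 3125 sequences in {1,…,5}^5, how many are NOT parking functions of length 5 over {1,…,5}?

Count = (5+1−5)·(5+1)^{5−1} = 1·1296 = 1296 [KW]
E.g. (4,5,4,4,5) → sorted (4,4,4,5,5): b_1=4>1, not a PF.
So 3125 − 1296 = 1829 fail.

1829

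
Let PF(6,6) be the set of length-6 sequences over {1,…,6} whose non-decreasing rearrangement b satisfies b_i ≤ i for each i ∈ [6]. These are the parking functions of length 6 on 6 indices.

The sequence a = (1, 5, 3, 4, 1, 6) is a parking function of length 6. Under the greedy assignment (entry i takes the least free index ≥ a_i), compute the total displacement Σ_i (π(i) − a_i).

Σπ = 6·7/2 = 21 (π permutes [6]); Σa = 1+5+3+4+1+6 = 20; disp = 21−20 = 1.

1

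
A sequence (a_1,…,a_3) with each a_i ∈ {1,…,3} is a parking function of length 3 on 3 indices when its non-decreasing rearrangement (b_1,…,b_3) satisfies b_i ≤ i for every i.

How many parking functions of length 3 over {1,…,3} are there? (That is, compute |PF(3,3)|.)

16

|PF| = (3+1−3)·(3+1)^{3−1} = 1 · 16 = 16 [KW]
Check (1,3,2) → sorted (1,2,3): b_i ≤ i ∀i, a PF.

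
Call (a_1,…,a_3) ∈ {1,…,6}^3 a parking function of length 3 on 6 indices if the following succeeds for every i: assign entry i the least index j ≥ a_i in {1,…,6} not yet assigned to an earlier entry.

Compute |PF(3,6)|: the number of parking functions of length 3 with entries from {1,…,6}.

|PF(3,6)| = (7−3)·7^(3−1) = 4×49 = 196 [KW]
Example (3,1,6) → sorted (1,3,6): b_i ≤ 3+i ∀i, a PF.

196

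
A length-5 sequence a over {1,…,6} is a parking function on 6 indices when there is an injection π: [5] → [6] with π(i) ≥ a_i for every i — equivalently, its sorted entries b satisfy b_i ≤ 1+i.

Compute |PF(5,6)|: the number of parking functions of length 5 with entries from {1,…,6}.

4802

|PF(5,6)| = 2·7^4 = 2·2401 = 4802 [KW]
One tuple (2,6,4,3,1) → sorted (1,2,3,4,6): b_i ≤ 1+i ∀i, a PF.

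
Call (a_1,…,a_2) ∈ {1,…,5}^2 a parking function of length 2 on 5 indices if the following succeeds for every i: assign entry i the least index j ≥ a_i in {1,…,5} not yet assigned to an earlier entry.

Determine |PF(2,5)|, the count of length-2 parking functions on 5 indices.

|PF| = (5+1−2)·(5+1)^{2−1} = 4×6 = 24 [KW]
Check (3,5) → sorted (3,5): b_i ≤ 3+i ∀i, a PF.

24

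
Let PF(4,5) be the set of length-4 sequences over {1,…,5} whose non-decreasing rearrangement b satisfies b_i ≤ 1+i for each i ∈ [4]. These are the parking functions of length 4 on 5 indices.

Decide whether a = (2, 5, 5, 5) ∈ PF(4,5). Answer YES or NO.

NO

Order a: b = (2, 5, 5, 5).
  b_1=2 ≤ 2
  b_2=5 > 3
  fails at i=2 ⇒ NO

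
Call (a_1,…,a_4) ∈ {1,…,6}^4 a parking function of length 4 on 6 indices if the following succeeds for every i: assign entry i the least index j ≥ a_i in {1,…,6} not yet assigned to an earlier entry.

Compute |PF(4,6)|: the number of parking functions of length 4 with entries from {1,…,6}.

Count = 3·7^3 = 3·343 = 1029 (Pollak)
Example (2,6,3,2) → sorted (2,2,3,6): b_i ≤ 2+i ∀i, a PF.

1029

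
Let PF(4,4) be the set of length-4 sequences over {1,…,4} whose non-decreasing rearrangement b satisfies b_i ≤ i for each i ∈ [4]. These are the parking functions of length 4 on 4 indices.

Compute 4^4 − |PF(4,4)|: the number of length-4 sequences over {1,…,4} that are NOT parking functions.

131

Count = (4+1−4)·(4+1)^{4−1} = 1·125 = 125 (Pollak)
One tuple (4,4,1,4) → sorted (1,4,4,4): b_2=4>2, not a PF.
4^4 − 125 = 256 − 125 = 131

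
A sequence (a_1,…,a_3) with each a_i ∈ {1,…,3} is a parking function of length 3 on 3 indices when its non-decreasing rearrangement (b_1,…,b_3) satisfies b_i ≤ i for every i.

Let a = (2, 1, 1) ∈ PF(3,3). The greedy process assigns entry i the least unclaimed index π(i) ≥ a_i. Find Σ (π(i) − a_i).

Σπ = 6 ({1..3} each once); Σa = 2+1+1 = 4; disp = 6−4 = 2.

2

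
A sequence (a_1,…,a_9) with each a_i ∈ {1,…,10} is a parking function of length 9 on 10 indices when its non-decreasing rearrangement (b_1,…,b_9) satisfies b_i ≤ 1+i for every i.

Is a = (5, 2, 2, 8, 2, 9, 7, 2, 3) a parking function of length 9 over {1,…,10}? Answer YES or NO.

Rearranged: b = (2, 2, 2, 2, 3, 5, 7, 8, 9).
  b_1=2 ≤ 2
  b_2=2 ≤ 3
  b_3=2 ≤ 4
  b_4=2 ≤ 5
  b_5=3 ≤ 6
  b_6=5 ≤ 7
  b_7=7 ≤ 8
  b_8=8 ≤ 9
  b_9=9 ≤ 10
All bounds hold ⇒ YES

YES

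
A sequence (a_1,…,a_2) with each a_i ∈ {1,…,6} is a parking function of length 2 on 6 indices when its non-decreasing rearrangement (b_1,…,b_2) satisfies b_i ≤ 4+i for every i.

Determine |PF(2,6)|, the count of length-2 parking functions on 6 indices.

35

Count = (6+1−2)·(6+1)^{2−1} = 5 · 7 = 35 [KW]
Example (1,4) → sorted (1,4): b_i ≤ 4+i ∀i, a PF.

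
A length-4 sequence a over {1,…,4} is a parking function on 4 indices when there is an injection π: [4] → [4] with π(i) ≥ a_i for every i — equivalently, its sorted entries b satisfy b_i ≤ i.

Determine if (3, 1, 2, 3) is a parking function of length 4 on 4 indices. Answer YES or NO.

Order a: b = (1, 2, 3, 3).
  b_1=1 ≤ 1
  b_2=2 ≤ 2
  b_3=3 ≤ 3
  b_4=3 ≤ 4
All bounds hold ⇒ YES

YES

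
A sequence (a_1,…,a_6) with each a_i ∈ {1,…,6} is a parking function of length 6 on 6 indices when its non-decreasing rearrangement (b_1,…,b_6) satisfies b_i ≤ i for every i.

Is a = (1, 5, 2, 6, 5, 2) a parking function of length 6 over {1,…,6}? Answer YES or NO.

NO

Sorted: b = (1, 2, 2, 5, 5, 6).
  b_1=1 ≤ 1
  b_2=2 ≤ 2
  b_3=2 ≤ 3
  b_4=5 > 4
  fails at i=4 ⇒ NO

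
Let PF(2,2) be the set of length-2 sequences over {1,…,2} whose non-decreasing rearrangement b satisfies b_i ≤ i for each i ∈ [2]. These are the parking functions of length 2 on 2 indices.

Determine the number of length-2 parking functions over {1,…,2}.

3

|PF| = (2−2+1)·(2+1)^(2−1) = 1·3 = 3 (Pollak)
E.g. (1,2) → sorted (1,2): b_i ≤ i ∀i, a PF.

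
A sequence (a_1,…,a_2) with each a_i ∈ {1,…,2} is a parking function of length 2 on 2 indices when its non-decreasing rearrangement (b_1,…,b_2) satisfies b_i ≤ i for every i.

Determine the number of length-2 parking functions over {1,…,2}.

3

|PF(2,2)| = (2+1−2)·(2+1)^{2−1} = 1·3 = 3 (Pollak)
E.g. (1,1) → sorted (1,1): b_i ≤ i ∀i, a PF.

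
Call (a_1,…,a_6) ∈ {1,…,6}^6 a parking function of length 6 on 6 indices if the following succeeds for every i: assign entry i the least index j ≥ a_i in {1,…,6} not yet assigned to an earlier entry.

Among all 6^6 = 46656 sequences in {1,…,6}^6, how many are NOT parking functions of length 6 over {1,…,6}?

29849

Count = 1·7^5 = 1 · 16807 = 16807 (Pollak)
E.g. (6,6,6,5,6,6) → sorted (5,6,6,6,6,6): b_1=5>1, not a PF.
So 46656 − 16807 = 29849 fail.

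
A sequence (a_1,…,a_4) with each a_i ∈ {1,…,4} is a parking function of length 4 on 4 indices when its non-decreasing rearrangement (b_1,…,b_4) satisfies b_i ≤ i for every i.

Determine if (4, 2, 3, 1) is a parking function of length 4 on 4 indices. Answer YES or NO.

YES

Rearranged: b = (1, 2, 3, 4).
  b_1=1 ≤ 1
  b_2=2 ≤ 2
  b_3=3 ≤ 3
  b_4=4 ≤ 4
All bounds hold ⇒ YES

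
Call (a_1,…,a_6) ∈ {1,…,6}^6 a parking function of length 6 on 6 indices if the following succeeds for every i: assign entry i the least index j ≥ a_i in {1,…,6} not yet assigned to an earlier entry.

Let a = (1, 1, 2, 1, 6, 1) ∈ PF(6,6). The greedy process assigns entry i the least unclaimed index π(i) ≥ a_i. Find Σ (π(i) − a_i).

9

Σπ = 21 ({1..6} each once); Σa = 1+1+2+1+6+1 = 12; disp = 21−12 = 9.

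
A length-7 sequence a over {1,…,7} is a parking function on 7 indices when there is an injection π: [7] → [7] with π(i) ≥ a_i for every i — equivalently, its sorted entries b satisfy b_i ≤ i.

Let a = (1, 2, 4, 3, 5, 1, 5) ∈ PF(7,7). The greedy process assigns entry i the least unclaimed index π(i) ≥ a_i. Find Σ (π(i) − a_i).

Σπ = 28 ({1..7} each once); Σa = 1+2+4+3+5+1+5 = 21; disp = 28−21 = 7.

7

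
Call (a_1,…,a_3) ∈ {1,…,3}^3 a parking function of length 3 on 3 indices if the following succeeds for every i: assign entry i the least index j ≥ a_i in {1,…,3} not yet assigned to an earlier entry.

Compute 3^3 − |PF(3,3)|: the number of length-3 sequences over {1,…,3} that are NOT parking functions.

11

|PF(3,3)| = (3−3+1)·(3+1)^(3−1) = 1·16 = 16 [KW]
Check (3,3,3) → sorted (3,3,3): b_1=3>1, not a PF.
So 27 − 16 = 11 fail.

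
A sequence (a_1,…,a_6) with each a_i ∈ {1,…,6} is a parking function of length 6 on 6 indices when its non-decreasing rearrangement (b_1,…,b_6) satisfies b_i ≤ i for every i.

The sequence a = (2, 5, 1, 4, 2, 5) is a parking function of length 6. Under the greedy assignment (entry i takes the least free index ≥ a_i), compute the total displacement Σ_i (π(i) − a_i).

2

Σπ = 21 ({1..6} each once); Σa = 2+5+1+4+2+5 = 19; disp = 21−19 = 2.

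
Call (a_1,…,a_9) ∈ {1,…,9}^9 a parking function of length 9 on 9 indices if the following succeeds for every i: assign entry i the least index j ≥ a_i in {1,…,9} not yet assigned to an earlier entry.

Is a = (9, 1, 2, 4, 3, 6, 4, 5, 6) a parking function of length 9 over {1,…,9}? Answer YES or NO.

YES

Sorted: b = (1, 2, 3, 4, 4, 5, 6, 6, 9).
  b_1=1 ≤ 1
  b_2=2 ≤ 2
  b_3=3 ≤ 3
  b_4=4 ≤ 4
  b_5=4 ≤ 5
  b_6=5 ≤ 6
  b_7=6 ≤ 7
  b_8=6 ≤ 8
  b_9=9 ≤ 9
All bounds hold ⇒ YES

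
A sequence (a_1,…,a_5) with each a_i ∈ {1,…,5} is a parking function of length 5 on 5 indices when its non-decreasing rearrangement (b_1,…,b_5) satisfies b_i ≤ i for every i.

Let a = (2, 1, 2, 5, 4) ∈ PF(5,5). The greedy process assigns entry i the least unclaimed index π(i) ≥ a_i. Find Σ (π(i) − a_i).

Σπ(i) = 1+…+5 = 15; Σa = 2+1+2+5+4 = 14; disp = 15−14 = 1.

1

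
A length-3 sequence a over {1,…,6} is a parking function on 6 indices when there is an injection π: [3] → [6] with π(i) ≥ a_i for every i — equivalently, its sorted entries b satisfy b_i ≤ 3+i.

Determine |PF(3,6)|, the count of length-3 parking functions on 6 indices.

196

|PF(3,6)| = (6+1−3)·(6+1)^{3−1} = 4·49 = 196 [KW]
Check (1,4,2) → sorted (1,2,4): b_i ≤ 3+i ∀i, a PF.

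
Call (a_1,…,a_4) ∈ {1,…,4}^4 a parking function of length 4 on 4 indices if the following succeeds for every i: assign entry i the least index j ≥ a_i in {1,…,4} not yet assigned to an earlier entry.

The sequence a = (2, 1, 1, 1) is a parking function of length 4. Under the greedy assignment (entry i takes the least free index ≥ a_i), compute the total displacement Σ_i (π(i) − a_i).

5

Σπ = 4·5/2 = 10 (π permutes [4]); Σa = 2+1+1+1 = 5; disp = 10−5 = 5.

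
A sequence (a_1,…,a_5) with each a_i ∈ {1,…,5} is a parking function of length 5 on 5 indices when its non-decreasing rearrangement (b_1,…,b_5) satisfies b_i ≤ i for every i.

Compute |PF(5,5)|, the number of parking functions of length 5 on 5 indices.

Count = (5+1−5)·(5+1)^{5−1} = 1×1296 = 1296 [KW]
Check (1,3,4,3,2) → sorted (1,2,3,3,4): b_i ≤ i ∀i, a PF.

1296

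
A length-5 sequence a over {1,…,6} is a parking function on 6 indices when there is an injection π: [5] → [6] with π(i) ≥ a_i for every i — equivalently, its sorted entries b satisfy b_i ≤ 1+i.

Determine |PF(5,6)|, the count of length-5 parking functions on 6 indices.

4802

|PF| = 2·7^4 = 2 · 2401 = 4802 (Pollak)
E.g. (2,1,2,5,3) → sorted (1,2,2,3,5): b_i ≤ 1+i ∀i, a PF.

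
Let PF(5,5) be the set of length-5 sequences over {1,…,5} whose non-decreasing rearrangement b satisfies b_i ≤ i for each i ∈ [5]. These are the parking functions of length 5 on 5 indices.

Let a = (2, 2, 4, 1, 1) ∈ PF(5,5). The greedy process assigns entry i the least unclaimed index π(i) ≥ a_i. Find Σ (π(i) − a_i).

Σπ = 5·6/2 = 15 (π permutes [5]); Σa = 2+2+4+1+1 = 10; disp = 15−10 = 5.

5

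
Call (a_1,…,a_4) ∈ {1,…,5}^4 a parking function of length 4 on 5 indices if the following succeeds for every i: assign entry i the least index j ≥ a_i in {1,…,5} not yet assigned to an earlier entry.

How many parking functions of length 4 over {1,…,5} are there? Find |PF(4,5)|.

432

#PF = (5+1−4)·(5+1)^{4−1} = 2·216 = 432 [KW]
Example (2,1,1,4) → sorted (1,1,2,4): b_i ≤ 1+i ∀i, a PF.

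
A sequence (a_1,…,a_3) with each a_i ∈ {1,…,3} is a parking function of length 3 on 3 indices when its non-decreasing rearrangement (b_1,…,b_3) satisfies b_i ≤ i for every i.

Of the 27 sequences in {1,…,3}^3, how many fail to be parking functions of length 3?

11

Count = 1·4^2 = 1 · 16 = 16 (Pollak)
E.g. (2,3,2) → sorted (2,2,3): b_1=2>1, not a PF.
Total 27; non-PF = 27−16 = 11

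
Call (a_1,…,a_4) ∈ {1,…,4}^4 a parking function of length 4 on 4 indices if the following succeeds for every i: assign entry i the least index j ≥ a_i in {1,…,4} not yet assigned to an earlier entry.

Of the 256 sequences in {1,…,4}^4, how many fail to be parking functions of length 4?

131

#PF = 1·5^3 = 1 · 125 = 125 (Pollak)
Check (3,3,4,2) → sorted (2,3,3,4): b_1=2>1, not a PF.
4^4 − 125 = 256 − 125 = 131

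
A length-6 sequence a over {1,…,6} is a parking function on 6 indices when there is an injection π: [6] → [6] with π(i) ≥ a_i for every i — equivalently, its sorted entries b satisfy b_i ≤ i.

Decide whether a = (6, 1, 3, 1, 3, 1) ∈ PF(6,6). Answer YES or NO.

YES

Sorted: b = (1, 1, 1, 3, 3, 6).
  b_1=1 ≤ 1
  b_2=1 ≤ 2
  b_3=1 ≤ 3
  b_4=3 ≤ 4
  b_5=3 ≤ 5
  b_6=6 ≤ 6
All bounds hold ⇒ YES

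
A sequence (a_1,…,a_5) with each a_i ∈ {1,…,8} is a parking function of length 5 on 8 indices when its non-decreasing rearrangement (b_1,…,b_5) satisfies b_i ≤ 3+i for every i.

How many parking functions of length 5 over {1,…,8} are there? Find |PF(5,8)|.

26244

|PF| = (8+1−5)·(8+1)^{5−1} = 4 · 6561 = 26244 (Konheim–Weiss)
Check (3,1,2,2,1) → sorted (1,1,2,2,3): b_i ≤ 3+i ∀i, a PF.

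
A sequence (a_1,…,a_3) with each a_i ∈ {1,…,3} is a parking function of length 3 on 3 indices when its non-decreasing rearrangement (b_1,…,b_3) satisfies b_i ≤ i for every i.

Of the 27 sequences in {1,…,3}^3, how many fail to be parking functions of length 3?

11

#PF = (4−3)·4^(3−1) = 1·16 = 16 [KW]
Check (2,3,2) → sorted (2,2,3): b_1=2>1, not a PF.
So 27 − 16 = 11 fail.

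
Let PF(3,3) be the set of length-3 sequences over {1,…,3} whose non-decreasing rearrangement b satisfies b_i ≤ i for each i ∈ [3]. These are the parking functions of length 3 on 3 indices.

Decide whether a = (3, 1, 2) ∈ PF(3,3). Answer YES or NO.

Sorted: b = (1, 2, 3).
  b_1=1 ≤ 1
  b_2=2 ≤ 2
  b_3=3 ≤ 3
All bounds hold ⇒ YES

YES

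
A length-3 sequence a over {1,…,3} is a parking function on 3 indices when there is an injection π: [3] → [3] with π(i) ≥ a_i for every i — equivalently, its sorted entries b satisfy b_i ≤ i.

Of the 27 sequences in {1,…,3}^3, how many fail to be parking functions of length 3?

11

#PF = (4−3)·4^(3−1) = 1×16 = 16 (Pollak)
One tuple (3,3,1) → sorted (1,3,3): b_2=3>2, not a PF.
So 27 − 16 = 11 fail.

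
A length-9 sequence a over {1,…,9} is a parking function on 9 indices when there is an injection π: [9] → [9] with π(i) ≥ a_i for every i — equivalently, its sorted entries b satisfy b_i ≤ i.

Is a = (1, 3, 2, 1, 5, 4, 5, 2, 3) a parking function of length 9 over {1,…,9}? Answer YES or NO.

YES

Rearranged: b = (1, 1, 2, 2, 3, 3, 4, 5, 5).
  b_1=1 ≤ 1
  b_2=1 ≤ 2
  b_3=2 ≤ 3
  b_4=2 ≤ 4
  b_5=3 ≤ 5
  b_6=3 ≤ 6
  b_7=4 ≤ 7
  b_8=5 ≤ 8
  b_9=5 ≤ 9
All bounds hold ⇒ YES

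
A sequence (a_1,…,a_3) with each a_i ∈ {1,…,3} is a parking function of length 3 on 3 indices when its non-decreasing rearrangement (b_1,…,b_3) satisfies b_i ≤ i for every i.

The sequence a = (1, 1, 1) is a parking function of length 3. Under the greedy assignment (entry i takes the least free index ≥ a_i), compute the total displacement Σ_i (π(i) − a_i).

Σπ(i) = 1+…+3 = 6; Σa = 1+1+1 = 3; disp = 6−3 = 3.

3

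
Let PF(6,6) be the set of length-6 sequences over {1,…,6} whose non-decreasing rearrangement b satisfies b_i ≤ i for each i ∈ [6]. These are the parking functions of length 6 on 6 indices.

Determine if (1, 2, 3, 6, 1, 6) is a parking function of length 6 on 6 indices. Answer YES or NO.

NO

Rearranged: b = (1, 1, 2, 3, 6, 6).
  b_1=1 ≤ 1
  b_2=1 ≤ 2
  b_3=2 ≤ 3
  b_4=3 ≤ 4
  b_5=6 > 5
  fails at i=5 ⇒ NO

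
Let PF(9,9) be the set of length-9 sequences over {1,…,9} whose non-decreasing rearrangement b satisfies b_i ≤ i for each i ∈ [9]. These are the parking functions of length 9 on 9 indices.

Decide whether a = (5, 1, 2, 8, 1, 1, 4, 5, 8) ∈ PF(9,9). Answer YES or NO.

YES

Rearranged: b = (1, 1, 1, 2, 4, 5, 5, 8, 8).
  b_1=1 ≤ 1
  b_2=1 ≤ 2
  b_3=1 ≤ 3
  b_4=2 ≤ 4
  b_5=4 ≤ 5
  b_6=5 ≤ 6
  b_7=5 ≤ 7
  b_8=8 ≤ 8
  b_9=8 ≤ 9
All bounds hold ⇒ YES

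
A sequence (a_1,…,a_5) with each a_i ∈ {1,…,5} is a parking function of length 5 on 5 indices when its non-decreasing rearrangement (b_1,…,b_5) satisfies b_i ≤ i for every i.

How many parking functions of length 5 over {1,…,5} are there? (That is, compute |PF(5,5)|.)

1296

|PF(5,5)| = (5+1−5)·(5+1)^{5−1} = 1 · 1296 = 1296 (Konheim–Weiss)
Check (1,1,4,2,3) → sorted (1,1,2,3,4): b_i ≤ i ∀i, a PF.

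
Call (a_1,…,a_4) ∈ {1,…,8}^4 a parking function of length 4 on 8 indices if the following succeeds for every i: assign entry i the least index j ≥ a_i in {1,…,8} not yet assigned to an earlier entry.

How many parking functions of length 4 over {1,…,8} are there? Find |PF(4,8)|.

3645

|PF| = 5·9^3 = 5 · 729 = 3645 (Pollak)
One tuple (1,2,2,7) → sorted (1,2,2,7): b_i ≤ 4+i ∀i, a PF.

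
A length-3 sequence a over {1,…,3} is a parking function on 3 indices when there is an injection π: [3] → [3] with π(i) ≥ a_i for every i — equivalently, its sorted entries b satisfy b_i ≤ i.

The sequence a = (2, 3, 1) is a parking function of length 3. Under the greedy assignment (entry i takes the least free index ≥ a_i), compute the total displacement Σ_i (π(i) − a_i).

0

Σπ(i) = 1+…+3 = 6; Σa = 2+3+1 = 6; disp = 6−6 = 0.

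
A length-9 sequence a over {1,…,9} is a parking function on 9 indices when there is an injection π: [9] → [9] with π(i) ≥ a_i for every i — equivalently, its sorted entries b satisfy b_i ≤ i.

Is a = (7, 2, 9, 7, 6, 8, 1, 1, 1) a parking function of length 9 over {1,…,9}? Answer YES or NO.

NO

Rearranged: b = (1, 1, 1, 2, 6, 7, 7, 8, 9).
  b_1=1 ≤ 1
  b_2=1 ≤ 2
  b_3=1 ≤ 3
  b_4=2 ≤ 4
  b_5=6 > 5
  fails at i=5 ⇒ NO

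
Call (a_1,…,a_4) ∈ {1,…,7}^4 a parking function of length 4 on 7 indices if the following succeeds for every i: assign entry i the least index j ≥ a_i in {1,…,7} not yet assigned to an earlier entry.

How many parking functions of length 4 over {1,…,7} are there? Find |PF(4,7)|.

|PF| = (8−4)·8^(4−1) = 4·512 = 2048
One tuple (1,6,6,4) → sorted (1,4,6,6): b_i ≤ 3+i ∀i, a PF.

2048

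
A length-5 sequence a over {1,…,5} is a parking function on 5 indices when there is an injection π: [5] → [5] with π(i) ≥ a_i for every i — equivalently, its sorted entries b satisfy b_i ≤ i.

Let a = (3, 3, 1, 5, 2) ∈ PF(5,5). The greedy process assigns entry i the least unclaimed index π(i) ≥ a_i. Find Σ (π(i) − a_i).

Σπ(i) = 1+…+5 = 15; Σa = 3+3+1+5+2 = 14; disp = 15−14 = 1.

1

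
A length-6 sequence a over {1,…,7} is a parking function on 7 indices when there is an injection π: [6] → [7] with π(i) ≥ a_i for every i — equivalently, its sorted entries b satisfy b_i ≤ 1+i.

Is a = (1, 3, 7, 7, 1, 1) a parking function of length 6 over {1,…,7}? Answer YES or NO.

NO

Order a: b = (1, 1, 1, 3, 7, 7).
  b_1=1 ≤ 2
  b_2=1 ≤ 3
  b_3=1 ≤ 4
  b_4=3 ≤ 5
  b_5=7 > 6
  fails at i=5 ⇒ NO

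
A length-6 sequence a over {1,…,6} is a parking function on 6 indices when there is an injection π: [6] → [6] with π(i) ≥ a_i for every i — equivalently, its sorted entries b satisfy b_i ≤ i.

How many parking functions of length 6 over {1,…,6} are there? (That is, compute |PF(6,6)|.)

16807

|PF(6,6)| = (6−6+1)·(6+1)^(6−1) = 1·16807 = 16807 (Pollak)
Check (3,2,2,6,1,3) → sorted (1,2,2,3,3,6): b_i ≤ i ∀i, a PF.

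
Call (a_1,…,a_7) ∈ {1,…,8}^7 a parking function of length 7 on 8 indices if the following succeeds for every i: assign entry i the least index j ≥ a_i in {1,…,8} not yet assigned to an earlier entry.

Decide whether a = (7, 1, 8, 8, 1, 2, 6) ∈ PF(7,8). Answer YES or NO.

Sorted: b = (1, 1, 2, 6, 7, 8, 8).
  b_1=1 ≤ 2
  b_2=1 ≤ 3
  b_3=2 ≤ 4
  b_4=6 > 5
  fails at i=4 ⇒ NO

NO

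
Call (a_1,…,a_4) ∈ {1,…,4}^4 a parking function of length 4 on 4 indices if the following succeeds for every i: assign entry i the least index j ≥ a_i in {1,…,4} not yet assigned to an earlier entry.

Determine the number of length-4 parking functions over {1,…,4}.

|PF| = (5−4)·5^(4−1) = 1·125 = 125 (Konheim–Weiss)
Example (3,2,1,2) → sorted (1,2,2,3): b_i ≤ i ∀i, a PF.

125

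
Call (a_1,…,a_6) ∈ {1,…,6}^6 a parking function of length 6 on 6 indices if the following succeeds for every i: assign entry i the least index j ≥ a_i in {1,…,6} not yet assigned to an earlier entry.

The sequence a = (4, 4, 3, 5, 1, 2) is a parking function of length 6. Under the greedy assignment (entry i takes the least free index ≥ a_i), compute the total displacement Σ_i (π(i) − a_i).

Σπ = 21 ({1..6} each once); Σa = 4+4+3+5+1+2 = 19; disp = 21−19 = 2.

2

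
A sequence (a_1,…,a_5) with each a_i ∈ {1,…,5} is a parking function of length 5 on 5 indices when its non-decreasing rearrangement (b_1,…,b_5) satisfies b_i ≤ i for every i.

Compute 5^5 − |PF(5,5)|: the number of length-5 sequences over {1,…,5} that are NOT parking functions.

1829

|PF(5,5)| = (6−5)·6^(5−1) = 1 · 1296 = 1296 (Konheim–Weiss)
E.g. (3,3,2,3,4) → sorted (2,3,3,3,4): b_1=2>1, not a PF.
Total 3125; non-PF = 3125−1296 = 1829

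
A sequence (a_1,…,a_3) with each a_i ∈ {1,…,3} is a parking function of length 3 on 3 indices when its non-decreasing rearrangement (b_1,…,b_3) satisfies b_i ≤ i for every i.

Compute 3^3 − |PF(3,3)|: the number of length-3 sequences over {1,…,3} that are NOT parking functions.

11

|PF| = (4−3)·4^(3−1) = 1·16 = 16 (Konheim–Weiss)
One tuple (3,2,2) → sorted (2,2,3): b_1=2>1, not a PF.
Total 27; non-PF = 27−16 = 11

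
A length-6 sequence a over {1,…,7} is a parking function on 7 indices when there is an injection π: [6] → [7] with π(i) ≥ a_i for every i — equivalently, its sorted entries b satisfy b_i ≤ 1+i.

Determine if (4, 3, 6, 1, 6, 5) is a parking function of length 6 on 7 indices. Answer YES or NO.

YES

Rearranged: b = (1, 3, 4, 5, 6, 6).
  b_1=1 ≤ 2
  b_2=3 ≤ 3
  b_3=4 ≤ 4
  b_4=5 ≤ 5
  b_5=6 ≤ 6
  b_6=6 ≤ 7
All bounds hold ⇒ YES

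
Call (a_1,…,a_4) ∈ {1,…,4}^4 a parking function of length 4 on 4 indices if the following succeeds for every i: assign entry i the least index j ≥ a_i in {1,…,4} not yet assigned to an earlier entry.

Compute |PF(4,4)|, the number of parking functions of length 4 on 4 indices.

125

|PF| = (5−4)·5^(4−1) = 1 · 125 = 125 (Pollak)
One tuple (1,1,1,1) → sorted (1,1,1,1): b_i ≤ i ∀i, a PF.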